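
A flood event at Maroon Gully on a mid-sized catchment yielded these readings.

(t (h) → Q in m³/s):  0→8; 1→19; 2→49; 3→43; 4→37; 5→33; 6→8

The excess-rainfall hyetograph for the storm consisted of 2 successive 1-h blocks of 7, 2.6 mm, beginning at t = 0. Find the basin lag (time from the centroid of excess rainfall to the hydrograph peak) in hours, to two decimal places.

t_L ≈ 1.23 h

Centroid of excess rainfall: t_c = Σ P_i·t̄_i / ΣP_i = 0.7708 h (block centres at 0.5, 1.5 h).
Hydrograph peak occurs at t = 2 h, so basin lag t_L = 2 − 0.7708 = 1.23 h.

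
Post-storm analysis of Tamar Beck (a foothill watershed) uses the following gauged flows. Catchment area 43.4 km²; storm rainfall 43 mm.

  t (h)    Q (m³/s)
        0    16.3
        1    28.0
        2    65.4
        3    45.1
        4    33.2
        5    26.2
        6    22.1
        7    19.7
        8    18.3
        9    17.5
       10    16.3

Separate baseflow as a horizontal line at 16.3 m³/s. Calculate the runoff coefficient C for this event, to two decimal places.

C ≈ 0.25

ΣQ_DR = 128.8 m³/s; V = ΣQ_DR·Δt = 4.637 × 10^5 m³.
Runoff depth d = V / A = 10.68 mm.
C = d / P = 10.68 / 43 = 0.25.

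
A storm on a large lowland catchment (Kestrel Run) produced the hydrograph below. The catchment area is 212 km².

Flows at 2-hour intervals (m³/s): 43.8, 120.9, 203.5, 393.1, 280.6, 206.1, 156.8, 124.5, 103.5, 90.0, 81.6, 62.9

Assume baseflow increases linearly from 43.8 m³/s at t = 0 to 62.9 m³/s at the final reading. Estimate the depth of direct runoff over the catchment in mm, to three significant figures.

d ≈ 41.7 mm

Direct runoff: 0.00, 75.36, 156.23, 344.09, 229.85, 153.62, 102.58, 68.55, 45.81, 30.57, 20.44, 0.00 m³/s; ΣQ_DR = 1227 m³/s.
V = ΣQ_DR · Δt = 1227 × 7200 s = 8.835 × 10^6 m³.
Over A = 212 km², depth = V / A = 41.7 mm.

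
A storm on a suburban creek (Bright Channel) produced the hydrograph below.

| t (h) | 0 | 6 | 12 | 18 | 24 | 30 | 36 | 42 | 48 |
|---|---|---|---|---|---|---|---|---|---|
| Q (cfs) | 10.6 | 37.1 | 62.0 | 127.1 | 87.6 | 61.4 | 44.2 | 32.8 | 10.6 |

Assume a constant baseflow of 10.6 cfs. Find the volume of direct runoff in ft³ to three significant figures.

V ≈ 8.16 × 10^6 ft³

Direct-runoff ordinates (Q − Q_b): 0.0, 26.5, 51.4, 116.5, 77.0, 50.8, 33.6, 22.2, 0.0 cfs.
ΣQ_DR = 378.0 cfs.
With Δt = 6 h = 21600 s, V = ΣQ_DR · Δt = 378.0 × 21600 = 8.16 × 10^6 ft³.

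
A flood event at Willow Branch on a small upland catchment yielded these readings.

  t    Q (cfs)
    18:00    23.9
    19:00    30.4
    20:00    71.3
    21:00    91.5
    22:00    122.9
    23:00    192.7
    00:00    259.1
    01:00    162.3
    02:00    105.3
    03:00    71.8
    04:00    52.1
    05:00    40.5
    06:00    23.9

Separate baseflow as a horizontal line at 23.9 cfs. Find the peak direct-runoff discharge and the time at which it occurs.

Q_p = 235.2 cfs at t = 00:00

Subtracting baseflow gives direct-runoff ordinates: 0.0, 6.5, 47.4, 67.6, 99.0, 168.8, 235.2, 138.4, 81.4, 47.9, 28.2, 16.6, 0.0 cfs.
The maximum is 235.2 cfs, occurring at the reading for t = 00:00.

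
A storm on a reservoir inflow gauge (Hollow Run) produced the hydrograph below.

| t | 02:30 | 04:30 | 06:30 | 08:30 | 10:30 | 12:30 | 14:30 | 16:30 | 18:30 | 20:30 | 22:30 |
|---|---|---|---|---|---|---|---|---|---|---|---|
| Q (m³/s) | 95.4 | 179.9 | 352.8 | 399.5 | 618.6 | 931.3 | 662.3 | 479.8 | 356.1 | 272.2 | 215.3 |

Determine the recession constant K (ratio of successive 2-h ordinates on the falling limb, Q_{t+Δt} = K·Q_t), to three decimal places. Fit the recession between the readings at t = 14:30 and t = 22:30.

K ≈ 0.755

Using the recession-limb readings at t = 14:30 and t = 22:30: Q falls from 662.3 to 215.3 m³/s over 4 intervals.
K = (Q₂/Q₁)^(1/4) = (215.3/662.3)^(1/4) = 0.755.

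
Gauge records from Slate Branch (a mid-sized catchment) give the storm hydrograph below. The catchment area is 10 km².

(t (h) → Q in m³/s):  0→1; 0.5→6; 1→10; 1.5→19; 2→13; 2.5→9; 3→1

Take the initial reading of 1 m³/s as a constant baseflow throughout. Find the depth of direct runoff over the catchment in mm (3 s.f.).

d ≈ 9.36 mm

Direct runoff: 0.0, 5.0, 9.0, 18.0, 12.0, 8.0, 0.0 m³/s; ΣQ_DR = 52.00 m³/s.
V = ΣQ_DR · Δt = 52.00 × 1800 s = 93600 m³.
Over A = 10 km², depth = V / A = 9.36 mm.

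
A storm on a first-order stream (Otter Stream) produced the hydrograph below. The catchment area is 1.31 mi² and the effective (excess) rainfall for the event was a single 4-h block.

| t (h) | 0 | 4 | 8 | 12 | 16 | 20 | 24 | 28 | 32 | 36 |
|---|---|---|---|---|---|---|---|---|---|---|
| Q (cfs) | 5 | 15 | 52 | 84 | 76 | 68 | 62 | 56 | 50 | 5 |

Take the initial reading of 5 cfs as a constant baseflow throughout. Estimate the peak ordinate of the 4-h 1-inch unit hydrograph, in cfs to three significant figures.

U_p ≈ 39.5 cfs

Direct runoff: 0.0, 10.0, 47.0, 79.0, 71.0, 63.0, 57.0, 51.0, 45.0, 0.0 cfs; ΣQ_DR = 423.0 cfs, peak = 79.0 cfs.
Runoff depth d = ΣQ_DR·Δt / A = 423.0 × 14400 / (1.31 mi²) = 2.001 in.
The 1-inch UH is the DRH scaled by (1 in)/d, so U_p = 79.0 × 1/2.001 = 39.5 cfs.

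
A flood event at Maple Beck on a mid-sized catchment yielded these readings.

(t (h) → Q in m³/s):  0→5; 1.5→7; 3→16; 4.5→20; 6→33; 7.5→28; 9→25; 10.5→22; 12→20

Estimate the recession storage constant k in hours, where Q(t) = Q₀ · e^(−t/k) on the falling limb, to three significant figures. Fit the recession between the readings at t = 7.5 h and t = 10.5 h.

k ≈ 12.4 h

On the falling limb, Q drops from 28 to 22 m³/s between t = 7.5 h and t = 10.5 h (Δt = 3 h).
k = −Δt / ln(Q₂/Q₁) = −3 / ln(22/28) = 12.4 h.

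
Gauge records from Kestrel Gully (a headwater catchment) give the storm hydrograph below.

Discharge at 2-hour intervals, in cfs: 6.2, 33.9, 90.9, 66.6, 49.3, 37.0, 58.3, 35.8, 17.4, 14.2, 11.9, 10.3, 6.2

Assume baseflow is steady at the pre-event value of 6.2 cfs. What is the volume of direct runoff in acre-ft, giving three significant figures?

V ≈ 59.1 acre-ft

Direct-runoff ordinates (Q − Q_b): 0.0, 27.7, 84.7, 60.4, 43.1, 30.8, 52.1, 29.6, 11.2, 8.0, 5.7, 4.1, 0.0 cfs.
ΣQ_DR = 357.4 cfs.
With Δt = 2 h = 7200 s, V = ΣQ_DR · Δt = 357.4 × 7200 = 2.57 × 10^6 ft³ = 59.1 acre-ft.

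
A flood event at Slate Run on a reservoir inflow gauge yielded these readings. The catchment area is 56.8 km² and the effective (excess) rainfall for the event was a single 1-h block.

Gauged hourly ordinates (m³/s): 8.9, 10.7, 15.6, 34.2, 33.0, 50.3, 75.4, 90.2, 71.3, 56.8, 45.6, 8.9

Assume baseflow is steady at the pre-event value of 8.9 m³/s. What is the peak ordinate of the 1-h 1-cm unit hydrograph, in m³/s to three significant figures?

U_p ≈ 32.5 m³/s

Direct runoff: 0.0, 1.8, 6.7, 25.3, 24.1, 41.4, 66.5, 81.3, 62.4, 47.9, 36.7, 0.0 m³/s; ΣQ_DR = 394.1 m³/s, peak = 81.3 m³/s.
Runoff depth d = ΣQ_DR·Δt / A = 394.1 × 3600 / (56.8 km²) = 24.98 mm.
The 1-cm UH is the DRH scaled by (10 mm)/d, so U_p = 81.3 × 10/24.98 = 32.5 m³/s.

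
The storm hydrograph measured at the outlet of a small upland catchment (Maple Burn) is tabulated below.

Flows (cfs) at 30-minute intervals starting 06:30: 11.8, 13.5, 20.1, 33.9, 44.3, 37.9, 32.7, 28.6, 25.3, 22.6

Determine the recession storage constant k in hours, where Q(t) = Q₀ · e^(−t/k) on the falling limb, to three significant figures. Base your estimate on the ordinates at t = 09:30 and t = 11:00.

k ≈ 4.06 h

On the falling limb, Q drops from 32.7 to 22.6 cfs between t = 09:30 and t = 11:00 (Δt = 1.5 h).
k = −Δt / ln(Q₂/Q₁) = −1.5 / ln(22.6/32.7) = 4.06 h.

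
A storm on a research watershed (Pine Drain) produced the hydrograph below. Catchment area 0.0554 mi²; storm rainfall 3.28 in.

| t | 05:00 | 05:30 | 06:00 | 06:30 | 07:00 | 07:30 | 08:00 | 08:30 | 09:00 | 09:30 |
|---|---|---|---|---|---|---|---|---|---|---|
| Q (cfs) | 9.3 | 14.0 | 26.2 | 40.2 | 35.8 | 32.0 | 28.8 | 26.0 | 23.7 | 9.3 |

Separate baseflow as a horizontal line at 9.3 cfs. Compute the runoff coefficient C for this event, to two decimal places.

C ≈ 0.65

ΣQ_DR = 152.3 cfs; V = ΣQ_DR·Δt = 2.741 × 10^5 ft³.
Runoff depth d = V / A = 2.130 in.
C = d / P = 2.130 / 3.28 = 0.65.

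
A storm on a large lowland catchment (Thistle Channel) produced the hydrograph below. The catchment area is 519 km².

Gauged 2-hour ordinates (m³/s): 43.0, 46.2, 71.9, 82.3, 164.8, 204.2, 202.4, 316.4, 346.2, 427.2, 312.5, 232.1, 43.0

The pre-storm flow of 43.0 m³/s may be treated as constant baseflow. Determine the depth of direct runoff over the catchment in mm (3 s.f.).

d ≈ 26.8 mm

Direct runoff: 0.0, 3.2, 28.9, 39.3, 121.8, 161.2, 159.4, 273.4, 303.2, 384.2, 269.5, 189.1, 0.0 m³/s; ΣQ_DR = 1933 m³/s.
V = ΣQ_DR · Δt = 1933 × 7200 s = 1.392 × 10^7 m³.
Over A = 519 km², depth = V / A = 26.8 mm.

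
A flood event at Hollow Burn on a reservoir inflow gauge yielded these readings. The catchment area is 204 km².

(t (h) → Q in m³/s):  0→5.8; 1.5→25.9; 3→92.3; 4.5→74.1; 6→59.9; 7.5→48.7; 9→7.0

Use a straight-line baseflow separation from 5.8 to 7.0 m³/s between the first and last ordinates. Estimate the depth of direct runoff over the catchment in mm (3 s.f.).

Direct runoff: 0.00, 19.90, 86.10, 67.70, 53.30, 41.90, 0.00 m³/s; ΣQ_DR = 268.9 m³/s.
V = ΣQ_DR · Δt = 268.9 × 5400 s = 1.452 × 10^6 m³.
Over A = 204 km², depth = V / A = 7.12 mm.

d ≈ 7.12 mm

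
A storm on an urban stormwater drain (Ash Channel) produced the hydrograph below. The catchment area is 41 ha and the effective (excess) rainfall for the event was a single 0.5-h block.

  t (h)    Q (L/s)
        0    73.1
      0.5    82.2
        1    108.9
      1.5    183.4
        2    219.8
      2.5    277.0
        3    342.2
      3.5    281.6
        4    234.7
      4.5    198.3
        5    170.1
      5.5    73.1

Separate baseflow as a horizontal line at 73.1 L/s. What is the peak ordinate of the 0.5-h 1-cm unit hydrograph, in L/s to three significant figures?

Direct runoff: 0.0, 9.1, 35.8, 110.3, 146.7, 203.9, 269.1, 208.5, 161.6, 125.2, 97.0, 0.0 L/s; ΣQ_DR = 1367 L/s, peak = 269.1 L/s.
Runoff depth d = ΣQ_DR·Δt / A = 1367 × 1800 / (41 ha) = 6.002 mm.
The 1-cm UH is the DRH scaled by (10 mm)/d, so U_p = 269.1 × 10/6.002 = 448 L/s.

U_p ≈ 448 L/s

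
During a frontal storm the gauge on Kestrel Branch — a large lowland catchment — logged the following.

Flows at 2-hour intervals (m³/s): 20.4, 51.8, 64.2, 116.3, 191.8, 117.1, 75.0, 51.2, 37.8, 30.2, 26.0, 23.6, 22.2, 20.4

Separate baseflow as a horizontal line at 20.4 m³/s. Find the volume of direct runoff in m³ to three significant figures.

Direct-runoff ordinates (Q − Q_b): 0.0, 31.4, 43.8, 95.9, 171.4, 96.7, 54.6, 30.8, 17.4, 9.8, 5.6, 3.2, 1.8, 0.0 m³/s.
ΣQ_DR = 562.4 m³/s.
With Δt = 2 h = 7200 s, V = ΣQ_DR · Δt = 562.4 × 7200 = 4.05 × 10^6 m³.

V ≈ 4.05 × 10^6 m³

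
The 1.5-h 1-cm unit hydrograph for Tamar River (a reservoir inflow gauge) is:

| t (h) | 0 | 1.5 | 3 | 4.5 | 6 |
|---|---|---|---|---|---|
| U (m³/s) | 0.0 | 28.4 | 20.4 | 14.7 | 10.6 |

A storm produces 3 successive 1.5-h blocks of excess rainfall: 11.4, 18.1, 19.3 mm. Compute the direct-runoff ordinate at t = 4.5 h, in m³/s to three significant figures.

Q ≈ 108 m³/s

By discrete convolution, Q_j = Σ (P_i / 10 mm) · U_{j−i}.
At t = 4.5 h (j=3): Q = (11.4/10)·14.7 + (18.1/10)·20.4 + (19.3/10)·28.4 = 108 m³/s.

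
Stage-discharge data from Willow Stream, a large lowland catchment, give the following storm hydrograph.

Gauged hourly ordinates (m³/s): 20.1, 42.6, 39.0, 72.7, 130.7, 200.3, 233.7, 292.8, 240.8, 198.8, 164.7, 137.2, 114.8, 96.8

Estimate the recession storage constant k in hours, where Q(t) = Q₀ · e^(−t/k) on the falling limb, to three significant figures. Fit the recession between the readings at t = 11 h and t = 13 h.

On the falling limb, Q drops from 137.2 to 96.8 m³/s between t = 11 h and t = 13 h (Δt = 2 h).
k = −Δt / ln(Q₂/Q₁) = −2 / ln(96.8/137.2) = 5.73 h.

k ≈ 5.73 h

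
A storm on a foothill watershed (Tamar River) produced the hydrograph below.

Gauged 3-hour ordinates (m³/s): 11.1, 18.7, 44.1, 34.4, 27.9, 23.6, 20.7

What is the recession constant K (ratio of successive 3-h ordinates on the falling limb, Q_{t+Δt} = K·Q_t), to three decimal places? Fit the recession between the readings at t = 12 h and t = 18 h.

K ≈ 0.861

Using the recession-limb readings at t = 12 h and t = 18 h: Q falls from 27.9 to 20.7 m³/s over 2 intervals.
K = (Q₂/Q₁)^(1/2) = (20.7/27.9)^(1/2) = 0.861.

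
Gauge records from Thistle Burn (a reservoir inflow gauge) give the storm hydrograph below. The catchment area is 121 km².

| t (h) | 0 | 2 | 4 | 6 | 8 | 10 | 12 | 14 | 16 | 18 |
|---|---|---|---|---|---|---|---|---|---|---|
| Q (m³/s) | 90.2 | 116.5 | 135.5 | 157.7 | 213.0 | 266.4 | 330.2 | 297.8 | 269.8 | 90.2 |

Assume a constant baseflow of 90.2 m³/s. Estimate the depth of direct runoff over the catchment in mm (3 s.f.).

d ≈ 63.4 mm

Direct runoff: 0.0, 26.3, 45.3, 67.5, 122.8, 176.2, 240.0, 207.6, 179.6, 0.0 m³/s; ΣQ_DR = 1065 m³/s.
V = ΣQ_DR · Δt = 1065 × 7200 s = 7.670 × 10^6 m³.
Over A = 121 km², depth = V / A = 63.4 mm.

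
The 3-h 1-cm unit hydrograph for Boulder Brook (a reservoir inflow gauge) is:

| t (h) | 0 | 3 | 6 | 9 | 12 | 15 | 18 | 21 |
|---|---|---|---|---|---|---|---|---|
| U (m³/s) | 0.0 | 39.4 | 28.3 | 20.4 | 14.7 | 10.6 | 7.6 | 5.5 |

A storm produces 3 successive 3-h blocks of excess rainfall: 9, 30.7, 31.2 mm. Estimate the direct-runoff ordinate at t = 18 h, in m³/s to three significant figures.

By discrete convolution, Q_j = Σ (P_i / 10 mm) · U_{j−i}.
At t = 18 h (j=6): Q = (9/10)·7.6 + (30.7/10)·10.6 + (31.2/10)·14.7 = 85.2 m³/s.

Q ≈ 85.2 m³/s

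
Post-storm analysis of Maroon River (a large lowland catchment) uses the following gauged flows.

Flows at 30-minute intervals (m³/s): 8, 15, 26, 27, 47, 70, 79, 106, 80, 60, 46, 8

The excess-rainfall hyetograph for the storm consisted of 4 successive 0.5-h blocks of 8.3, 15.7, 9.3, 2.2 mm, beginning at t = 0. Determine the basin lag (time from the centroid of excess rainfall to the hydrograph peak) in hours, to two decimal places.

Centroid of excess rainfall: t_c = Σ P_i·t̄_i / ΣP_i = 0.8261 h (block centres at 0.25, 0.75, 1.25, 1.75 h).
Hydrograph peak occurs at t = 3.5 h, so basin lag t_L = 3.5 − 0.8261 = 2.67 h.

t_L ≈ 2.67 h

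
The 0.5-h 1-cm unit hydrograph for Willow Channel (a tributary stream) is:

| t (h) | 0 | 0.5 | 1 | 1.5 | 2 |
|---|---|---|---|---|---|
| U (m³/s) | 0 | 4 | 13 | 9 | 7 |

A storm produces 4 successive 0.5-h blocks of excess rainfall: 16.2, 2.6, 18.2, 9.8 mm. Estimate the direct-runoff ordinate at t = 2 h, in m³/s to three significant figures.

Q ≈ 41.3 m³/s

By discrete convolution, Q_j = Σ (P_i / 10 mm) · U_{j−i}.
At t = 2 h (j=4): Q = (16.2/10)·7 + (2.6/10)·9 + (18.2/10)·13 + (9.8/10)·4 = 41.3 m³/s.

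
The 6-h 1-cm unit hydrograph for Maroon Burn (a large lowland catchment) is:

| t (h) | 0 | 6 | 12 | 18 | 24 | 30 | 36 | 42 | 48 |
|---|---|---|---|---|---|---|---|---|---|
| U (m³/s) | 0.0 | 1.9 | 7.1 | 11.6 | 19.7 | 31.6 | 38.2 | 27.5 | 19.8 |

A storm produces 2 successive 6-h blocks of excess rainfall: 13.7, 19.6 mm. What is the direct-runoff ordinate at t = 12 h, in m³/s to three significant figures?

Q ≈ 13.5 m³/s

By discrete convolution, Q_j = Σ (P_i / 10 mm) · U_{j−i}.
At t = 12 h (j=2): Q = (13.7/10)·7.1 + (19.6/10)·1.9 = 13.5 m³/s.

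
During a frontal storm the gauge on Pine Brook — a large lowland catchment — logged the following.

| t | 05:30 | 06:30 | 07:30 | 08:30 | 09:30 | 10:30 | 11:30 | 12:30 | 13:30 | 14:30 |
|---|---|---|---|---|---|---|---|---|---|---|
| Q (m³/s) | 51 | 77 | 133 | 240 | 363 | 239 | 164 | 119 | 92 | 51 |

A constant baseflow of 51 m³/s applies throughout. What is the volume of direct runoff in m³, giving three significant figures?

V ≈ 3.67 × 10^6 m³

Direct-runoff ordinates (Q − Q_b): 0.0, 26.0, 82.0, 189.0, 312.0, 188.0, 113.0, 68.0, 41.0, 0.0 m³/s.
ΣQ_DR = 1019 m³/s.
With Δt = 1 h = 3600 s, V = ΣQ_DR · Δt = 1019 × 3600 = 3.67 × 10^6 m³.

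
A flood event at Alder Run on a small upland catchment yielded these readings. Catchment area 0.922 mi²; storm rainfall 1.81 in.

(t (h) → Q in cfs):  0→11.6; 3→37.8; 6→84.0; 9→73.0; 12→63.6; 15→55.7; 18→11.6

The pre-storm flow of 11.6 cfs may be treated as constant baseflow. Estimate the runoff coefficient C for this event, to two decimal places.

ΣQ_DR = 256.1 cfs; V = ΣQ_DR·Δt = 2.766 × 10^6 ft³.
Runoff depth d = V / A = 1.291 in.
C = d / P = 1.291 / 1.81 = 0.71.

C ≈ 0.71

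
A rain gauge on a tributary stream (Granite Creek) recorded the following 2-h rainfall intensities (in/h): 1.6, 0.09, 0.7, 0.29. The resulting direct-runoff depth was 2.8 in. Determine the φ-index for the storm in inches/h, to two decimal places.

φ ≈ 0.45 in/h

Only the 2 blocks with intensity above φ contribute runoff: 1.6, 0.7 in/h.
Σ(I−φ)·Δt = d  ⇒  (1.6+0.7 − 2φ)·2 = 2.8
φ = (2.300 − 2.8/2) / 2 = 0.45 in/h.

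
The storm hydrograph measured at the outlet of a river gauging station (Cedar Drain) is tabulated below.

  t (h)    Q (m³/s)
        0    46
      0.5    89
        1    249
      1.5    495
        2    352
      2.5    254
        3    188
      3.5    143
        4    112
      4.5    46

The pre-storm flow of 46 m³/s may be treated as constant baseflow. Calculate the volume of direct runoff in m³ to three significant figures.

Direct-runoff ordinates (Q − Q_b): 0.0, 43.0, 203.0, 449.0, 306.0, 208.0, 142.0, 97.0, 66.0, 0.0 m³/s.
ΣQ_DR = 1514 m³/s.
With Δt = 0.5 h = 1800 s, V = ΣQ_DR · Δt = 1514 × 1800 = 2.73 × 10^6 m³.

V ≈ 2.73 × 10^6 m³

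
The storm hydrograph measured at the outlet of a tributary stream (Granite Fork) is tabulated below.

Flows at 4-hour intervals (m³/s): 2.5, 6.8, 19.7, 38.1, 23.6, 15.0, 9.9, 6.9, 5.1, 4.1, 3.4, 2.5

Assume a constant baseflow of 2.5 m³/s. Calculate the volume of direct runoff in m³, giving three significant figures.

V ≈ 1.55 × 10^6 m³

Direct-runoff ordinates (Q − Q_b): 0.0, 4.3, 17.2, 35.6, 21.1, 12.5, 7.4, 4.4, 2.6, 1.6, 0.9, 0.0 m³/s.
ΣQ_DR = 107.6 m³/s.
With Δt = 4 h = 14400 s, V = ΣQ_DR · Δt = 107.6 × 14400 = 1.55 × 10^6 m³.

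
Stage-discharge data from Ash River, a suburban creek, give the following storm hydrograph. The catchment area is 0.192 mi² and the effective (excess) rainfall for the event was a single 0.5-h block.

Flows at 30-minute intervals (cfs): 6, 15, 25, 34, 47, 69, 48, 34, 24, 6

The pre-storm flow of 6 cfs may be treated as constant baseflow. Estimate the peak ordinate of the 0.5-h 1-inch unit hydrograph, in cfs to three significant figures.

U_p ≈ 63.0 cfs

Direct runoff: 0.0, 9.0, 19.0, 28.0, 41.0, 63.0, 42.0, 28.0, 18.0, 0.0 cfs; ΣQ_DR = 248.0 cfs, peak = 63.0 cfs.
Runoff depth d = ΣQ_DR·Δt / A = 248.0 × 1800 / (0.192 mi²) = 1.001 in.
The 1-inch UH is the DRH scaled by (1 in)/d, so U_p = 63.0 × 1/1.001 = 63.0 cfs.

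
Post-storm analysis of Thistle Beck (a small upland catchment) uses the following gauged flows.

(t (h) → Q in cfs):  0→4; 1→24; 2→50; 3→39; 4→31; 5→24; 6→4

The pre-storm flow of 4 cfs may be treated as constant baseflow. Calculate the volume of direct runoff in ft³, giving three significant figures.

Direct-runoff ordinates (Q − Q_b): 0.0, 20.0, 46.0, 35.0, 27.0, 20.0, 0.0 cfs.
ΣQ_DR = 148.0 cfs.
With Δt = 1 h = 3600 s, V = ΣQ_DR · Δt = 148.0 × 3600 = 5.33 × 10^5 ft³.

V ≈ 5.33 × 10^5 ft³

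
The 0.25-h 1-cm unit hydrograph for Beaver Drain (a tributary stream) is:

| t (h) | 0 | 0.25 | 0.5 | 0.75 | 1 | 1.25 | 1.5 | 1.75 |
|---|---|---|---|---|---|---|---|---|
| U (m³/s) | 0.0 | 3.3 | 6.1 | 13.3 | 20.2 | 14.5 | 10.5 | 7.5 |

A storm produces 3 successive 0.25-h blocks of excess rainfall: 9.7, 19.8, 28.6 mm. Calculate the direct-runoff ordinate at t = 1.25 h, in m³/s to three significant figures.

By discrete convolution, Q_j = Σ (P_i / 10 mm) · U_{j−i}.
At t = 1.25 h (j=5): Q = (9.7/10)·14.5 + (19.8/10)·20.2 + (28.6/10)·13.3 = 92.1 m³/s.

Q ≈ 92.1 m³/s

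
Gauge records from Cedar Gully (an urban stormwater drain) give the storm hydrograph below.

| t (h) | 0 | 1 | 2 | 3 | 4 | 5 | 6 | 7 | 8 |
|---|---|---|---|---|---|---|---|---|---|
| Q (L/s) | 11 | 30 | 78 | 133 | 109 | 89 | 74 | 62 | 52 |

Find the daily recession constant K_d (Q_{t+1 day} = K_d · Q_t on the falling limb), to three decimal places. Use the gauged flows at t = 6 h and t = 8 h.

Between t = 6 h and t = 8 h the flow falls from 74 to 52 L/s over 2×1 h = 2 h.
Per-interval ratio K = (52/74)^(1/2) = 0.8383; K_d = K^(24/1) = 0.014.

K_d ≈ 0.014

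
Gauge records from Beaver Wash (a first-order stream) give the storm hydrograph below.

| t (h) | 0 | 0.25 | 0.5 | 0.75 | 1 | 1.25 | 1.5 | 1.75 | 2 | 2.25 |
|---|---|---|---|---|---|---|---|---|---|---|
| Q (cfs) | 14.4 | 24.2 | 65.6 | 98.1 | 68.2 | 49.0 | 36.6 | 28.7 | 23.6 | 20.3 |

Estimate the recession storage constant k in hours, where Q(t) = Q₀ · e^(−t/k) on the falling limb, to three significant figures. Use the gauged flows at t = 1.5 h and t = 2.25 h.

k ≈ 1.27 h

On the falling limb, Q drops from 36.6 to 20.3 cfs between t = 1.5 h and t = 2.25 h (Δt = 0.75 h).
k = −Δt / ln(Q₂/Q₁) = −0.75 / ln(20.3/36.6) = 1.27 h.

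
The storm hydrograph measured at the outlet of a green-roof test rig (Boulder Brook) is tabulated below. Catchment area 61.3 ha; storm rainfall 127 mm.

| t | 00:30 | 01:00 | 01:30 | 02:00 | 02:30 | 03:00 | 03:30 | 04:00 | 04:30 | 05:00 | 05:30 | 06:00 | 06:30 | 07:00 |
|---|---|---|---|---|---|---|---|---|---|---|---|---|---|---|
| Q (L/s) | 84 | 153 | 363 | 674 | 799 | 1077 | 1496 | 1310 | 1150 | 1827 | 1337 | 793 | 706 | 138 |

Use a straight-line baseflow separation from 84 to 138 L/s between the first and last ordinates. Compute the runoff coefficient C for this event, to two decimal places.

ΣQ_DR = 10350 L/s; V = ΣQ_DR·Δt = 1.864 × 10^7 L.
Runoff depth d = V / A = 30.40 mm.
C = d / P = 30.40 / 127 = 0.24.

C ≈ 0.24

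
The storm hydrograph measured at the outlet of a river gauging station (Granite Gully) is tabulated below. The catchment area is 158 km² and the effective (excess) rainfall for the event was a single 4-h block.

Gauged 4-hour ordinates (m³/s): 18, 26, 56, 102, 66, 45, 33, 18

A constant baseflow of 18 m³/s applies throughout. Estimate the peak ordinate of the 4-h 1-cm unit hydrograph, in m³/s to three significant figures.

Direct runoff: 0.0, 8.0, 38.0, 84.0, 48.0, 27.0, 15.0, 0.0 m³/s; ΣQ_DR = 220.0 m³/s, peak = 84.0 m³/s.
Runoff depth d = ΣQ_DR·Δt / A = 220.0 × 14400 / (158 km²) = 20.05 mm.
The 1-cm UH is the DRH scaled by (10 mm)/d, so U_p = 84.0 × 10/20.05 = 41.9 m³/s.

U_p ≈ 41.9 m³/s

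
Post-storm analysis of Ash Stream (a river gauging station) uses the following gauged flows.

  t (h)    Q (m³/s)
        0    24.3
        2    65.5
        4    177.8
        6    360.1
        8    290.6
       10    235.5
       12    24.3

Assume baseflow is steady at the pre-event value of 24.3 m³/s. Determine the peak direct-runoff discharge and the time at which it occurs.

Q_p = 335.8 m³/s at t = 6 h

Subtracting baseflow gives direct-runoff ordinates: 0.0, 41.2, 153.5, 335.8, 266.3, 211.2, 0.0 m³/s.
The maximum is 335.8 m³/s, occurring at the reading for t = 6 h.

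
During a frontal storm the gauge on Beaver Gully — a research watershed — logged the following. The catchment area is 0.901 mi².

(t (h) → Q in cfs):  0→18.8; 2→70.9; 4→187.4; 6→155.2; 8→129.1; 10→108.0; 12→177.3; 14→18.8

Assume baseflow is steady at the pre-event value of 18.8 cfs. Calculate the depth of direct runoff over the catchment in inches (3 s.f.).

d ≈ 2.46 in

Direct runoff: 0.0, 52.1, 168.6, 136.4, 110.3, 89.2, 158.5, 0.0 cfs; ΣQ_DR = 715.1 cfs.
V = ΣQ_DR · Δt = 715.1 × 7200 s = 5.149 × 10^6 ft³.
Over A = 0.901 mi², depth = V / A = 2.46 in.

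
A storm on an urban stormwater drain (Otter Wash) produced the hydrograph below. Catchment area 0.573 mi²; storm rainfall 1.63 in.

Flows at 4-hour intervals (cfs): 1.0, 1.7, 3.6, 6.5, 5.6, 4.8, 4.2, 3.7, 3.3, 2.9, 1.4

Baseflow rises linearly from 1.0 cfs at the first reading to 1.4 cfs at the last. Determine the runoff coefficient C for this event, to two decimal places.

C ≈ 0.17

ΣQ_DR = 25.50 cfs; V = ΣQ_DR·Δt = 3.672 × 10^5 ft³.
Runoff depth d = V / A = 0.2758 in.
C = d / P = 0.2758 / 1.63 = 0.17.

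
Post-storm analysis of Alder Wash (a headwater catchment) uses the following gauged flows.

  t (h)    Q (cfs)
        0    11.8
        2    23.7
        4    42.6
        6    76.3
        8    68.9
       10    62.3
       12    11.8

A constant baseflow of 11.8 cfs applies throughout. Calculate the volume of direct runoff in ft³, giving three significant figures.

V ≈ 1.55 × 10^6 ft³

Direct-runoff ordinates (Q − Q_b): 0.0, 11.9, 30.8, 64.5, 57.1, 50.5, 0.0 cfs.
ΣQ_DR = 214.8 cfs.
With Δt = 2 h = 7200 s, V = ΣQ_DR · Δt = 214.8 × 7200 = 1.55 × 10^6 ft³.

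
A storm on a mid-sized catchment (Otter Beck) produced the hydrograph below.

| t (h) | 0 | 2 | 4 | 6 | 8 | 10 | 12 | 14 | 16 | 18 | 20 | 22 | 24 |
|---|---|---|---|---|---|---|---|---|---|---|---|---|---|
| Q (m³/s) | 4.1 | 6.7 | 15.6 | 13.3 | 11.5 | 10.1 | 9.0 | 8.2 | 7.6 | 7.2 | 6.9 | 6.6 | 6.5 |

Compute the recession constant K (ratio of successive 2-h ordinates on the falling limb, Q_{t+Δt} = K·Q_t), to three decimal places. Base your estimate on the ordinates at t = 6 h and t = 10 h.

K ≈ 0.871

Using the recession-limb readings at t = 6 h and t = 10 h: Q falls from 13.3 to 10.1 m³/s over 2 intervals.
K = (Q₂/Q₁)^(1/2) = (10.1/13.3)^(1/2) = 0.871.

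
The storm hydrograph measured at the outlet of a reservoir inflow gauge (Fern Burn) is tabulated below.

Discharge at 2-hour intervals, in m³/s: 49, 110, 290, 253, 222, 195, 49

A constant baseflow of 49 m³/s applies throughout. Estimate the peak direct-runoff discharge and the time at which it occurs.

Q_p = 241.0 m³/s at t = 4 h

Subtracting baseflow gives direct-runoff ordinates: 0.0, 61.0, 241.0, 204.0, 173.0, 146.0, 0.0 m³/s.
The maximum is 241.0 m³/s, occurring at the reading for t = 4 h.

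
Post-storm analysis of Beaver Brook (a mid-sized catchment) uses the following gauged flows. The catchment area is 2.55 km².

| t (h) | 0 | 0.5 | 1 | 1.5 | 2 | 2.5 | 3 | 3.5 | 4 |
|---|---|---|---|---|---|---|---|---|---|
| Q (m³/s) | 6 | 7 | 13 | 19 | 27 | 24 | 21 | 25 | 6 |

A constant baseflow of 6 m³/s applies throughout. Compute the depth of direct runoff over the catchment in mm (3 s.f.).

d ≈ 66.4 mm

Direct runoff: 0.0, 1.0, 7.0, 13.0, 21.0, 18.0, 15.0, 19.0, 0.0 m³/s; ΣQ_DR = 94.00 m³/s.
V = ΣQ_DR · Δt = 94.00 × 1800 s = 1.692 × 10^5 m³.
Over A = 2.55 km², depth = V / A = 66.4 mm.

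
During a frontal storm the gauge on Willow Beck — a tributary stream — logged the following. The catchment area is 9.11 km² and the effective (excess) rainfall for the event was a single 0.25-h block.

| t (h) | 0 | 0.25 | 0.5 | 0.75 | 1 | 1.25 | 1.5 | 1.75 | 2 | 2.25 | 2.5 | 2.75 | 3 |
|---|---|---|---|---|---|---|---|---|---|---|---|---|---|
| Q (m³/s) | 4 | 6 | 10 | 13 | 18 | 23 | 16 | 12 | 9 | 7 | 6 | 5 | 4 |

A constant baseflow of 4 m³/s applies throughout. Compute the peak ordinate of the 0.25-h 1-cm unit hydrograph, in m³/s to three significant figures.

U_p ≈ 23.7 m³/s

Direct runoff: 0.0, 2.0, 6.0, 9.0, 14.0, 19.0, 12.0, 8.0, 5.0, 3.0, 2.0, 1.0, 0.0 m³/s; ΣQ_DR = 81.00 m³/s, peak = 19.0 m³/s.
Runoff depth d = ΣQ_DR·Δt / A = 81.00 × 900 / (9.11 km²) = 8.002 mm.
The 1-cm UH is the DRH scaled by (10 mm)/d, so U_p = 19.0 × 10/8.002 = 23.7 m³/s.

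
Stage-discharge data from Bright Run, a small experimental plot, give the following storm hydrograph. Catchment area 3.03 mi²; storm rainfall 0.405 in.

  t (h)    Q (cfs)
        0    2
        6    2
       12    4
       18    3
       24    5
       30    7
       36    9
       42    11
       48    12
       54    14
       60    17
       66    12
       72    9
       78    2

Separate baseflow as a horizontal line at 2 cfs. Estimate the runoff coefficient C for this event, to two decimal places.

ΣQ_DR = 81.00 cfs; V = ΣQ_DR·Δt = 1.750 × 10^6 ft³.
Runoff depth d = V / A = 0.2485 in.
C = d / P = 0.2485 / 0.405 = 0.61.

C ≈ 0.61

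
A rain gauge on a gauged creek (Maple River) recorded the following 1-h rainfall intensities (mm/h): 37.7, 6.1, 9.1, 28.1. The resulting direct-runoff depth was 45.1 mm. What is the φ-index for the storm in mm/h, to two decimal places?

φ ≈ 10.35 mm/h

Only the 2 blocks with intensity above φ contribute runoff: 37.7, 28.1 mm/h.
Σ(I−φ)·Δt = d  ⇒  (37.7+28.1 − 2φ)·1 = 45.1
φ = (65.80 − 45.1/1) / 2 = 10.35 mm/h.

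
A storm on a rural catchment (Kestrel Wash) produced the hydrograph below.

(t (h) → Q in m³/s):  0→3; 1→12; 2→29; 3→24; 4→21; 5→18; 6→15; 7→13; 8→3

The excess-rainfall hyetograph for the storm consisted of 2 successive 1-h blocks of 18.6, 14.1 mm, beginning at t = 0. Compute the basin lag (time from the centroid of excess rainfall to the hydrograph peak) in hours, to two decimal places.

t_L ≈ 1.07 h

Centroid of excess rainfall: t_c = Σ P_i·t̄_i / ΣP_i = 0.9312 h (block centres at 0.5, 1.5 h).
Hydrograph peak occurs at t = 2 h, so basin lag t_L = 2 − 0.9312 = 1.07 h.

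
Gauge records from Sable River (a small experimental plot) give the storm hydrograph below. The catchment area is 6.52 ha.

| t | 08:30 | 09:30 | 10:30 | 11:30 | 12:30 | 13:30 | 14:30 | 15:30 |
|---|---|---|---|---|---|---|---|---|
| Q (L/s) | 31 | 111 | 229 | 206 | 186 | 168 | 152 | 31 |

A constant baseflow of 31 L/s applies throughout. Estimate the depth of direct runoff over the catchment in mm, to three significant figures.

Direct runoff: 0.0, 80.0, 198.0, 175.0, 155.0, 137.0, 121.0, 0.0 L/s; ΣQ_DR = 866.0 L/s.
V = ΣQ_DR · Δt = 866.0 × 3600 s = 3.118 × 10^6 L.
Over A = 6.52 ha, depth = V / A = 47.8 mm.

d ≈ 47.8 mm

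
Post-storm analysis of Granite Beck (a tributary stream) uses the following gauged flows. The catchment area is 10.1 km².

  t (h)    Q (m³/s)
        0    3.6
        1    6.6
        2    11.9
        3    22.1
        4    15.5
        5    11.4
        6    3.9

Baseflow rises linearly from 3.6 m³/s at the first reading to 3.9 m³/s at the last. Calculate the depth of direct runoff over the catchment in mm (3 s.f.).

Direct runoff: 0.00, 2.95, 8.20, 18.35, 11.70, 7.55, 0.00 m³/s; ΣQ_DR = 48.75 m³/s.
V = ΣQ_DR · Δt = 48.75 × 3600 s = 1.755 × 10^5 m³.
Over A = 10.1 km², depth = V / A = 17.4 mm.

d ≈ 17.4 mm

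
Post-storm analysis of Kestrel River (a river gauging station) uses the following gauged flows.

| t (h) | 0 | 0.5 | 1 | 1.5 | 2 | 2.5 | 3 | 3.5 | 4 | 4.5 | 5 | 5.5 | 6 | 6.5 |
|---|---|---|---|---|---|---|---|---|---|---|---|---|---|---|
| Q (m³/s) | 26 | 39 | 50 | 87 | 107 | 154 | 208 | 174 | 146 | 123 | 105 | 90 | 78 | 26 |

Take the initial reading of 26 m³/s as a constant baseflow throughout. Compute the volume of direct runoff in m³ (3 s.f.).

V ≈ 1.89 × 10^6 m³

Direct-runoff ordinates (Q − Q_b): 0.0, 13.0, 24.0, 61.0, 81.0, 128.0, 182.0, 148.0, 120.0, 97.0, 79.0, 64.0, 52.0, 0.0 m³/s.
ΣQ_DR = 1049 m³/s.
With Δt = 0.5 h = 1800 s, V = ΣQ_DR · Δt = 1049 × 1800 = 1.89 × 10^6 m³.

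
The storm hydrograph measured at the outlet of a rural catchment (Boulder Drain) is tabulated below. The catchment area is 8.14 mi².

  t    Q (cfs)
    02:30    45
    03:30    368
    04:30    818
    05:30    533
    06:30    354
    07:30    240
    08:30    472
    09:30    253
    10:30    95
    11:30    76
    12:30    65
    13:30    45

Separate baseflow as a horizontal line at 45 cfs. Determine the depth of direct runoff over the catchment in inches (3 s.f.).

Direct runoff: 0.0, 323.0, 773.0, 488.0, 309.0, 195.0, 427.0, 208.0, 50.0, 31.0, 20.0, 0.0 cfs; ΣQ_DR = 2824 cfs.
V = ΣQ_DR · Δt = 2824 × 3600 s = 1.017 × 10^7 ft³.
Over A = 8.14 mi², depth = V / A = 0.538 in.

d ≈ 0.538 in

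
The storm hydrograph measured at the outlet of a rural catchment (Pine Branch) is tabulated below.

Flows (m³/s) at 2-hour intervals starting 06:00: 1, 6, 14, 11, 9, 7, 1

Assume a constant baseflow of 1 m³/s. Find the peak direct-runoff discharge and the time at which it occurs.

Subtracting baseflow gives direct-runoff ordinates: 0.0, 5.0, 13.0, 10.0, 8.0, 6.0, 0.0 m³/s.
The maximum is 13.0 m³/s, occurring at the reading for t = 10:00.

Q_p = 13.0 m³/s at t = 10:00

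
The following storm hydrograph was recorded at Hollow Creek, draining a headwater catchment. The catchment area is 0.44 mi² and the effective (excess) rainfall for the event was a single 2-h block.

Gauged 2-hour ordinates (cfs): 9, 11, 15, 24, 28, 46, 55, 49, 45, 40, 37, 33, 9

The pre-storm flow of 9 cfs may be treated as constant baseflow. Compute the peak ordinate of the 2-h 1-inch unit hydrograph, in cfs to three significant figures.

Direct runoff: 0.0, 2.0, 6.0, 15.0, 19.0, 37.0, 46.0, 40.0, 36.0, 31.0, 28.0, 24.0, 0.0 cfs; ΣQ_DR = 284.0 cfs, peak = 46.0 cfs.
Runoff depth d = ΣQ_DR·Δt / A = 284.0 × 7200 / (0.44 mi²) = 2.000 in.
The 1-inch UH is the DRH scaled by (1 in)/d, so U_p = 46.0 × 1/2.000 = 23.0 cfs.

U_p ≈ 23.0 cfs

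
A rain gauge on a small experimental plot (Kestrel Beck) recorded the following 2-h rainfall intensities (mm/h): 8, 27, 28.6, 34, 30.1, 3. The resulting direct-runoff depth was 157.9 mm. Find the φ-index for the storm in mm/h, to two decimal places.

φ ≈ 10.19 mm/h

Only the 4 blocks with intensity above φ contribute runoff: 27, 28.6, 34, 30.1 mm/h.
Σ(I−φ)·Δt = d  ⇒  (27+28.6+34+30.1 − 4φ)·2 = 157.9
φ = (119.7 − 157.9/2) / 4 = 10.19 mm/h.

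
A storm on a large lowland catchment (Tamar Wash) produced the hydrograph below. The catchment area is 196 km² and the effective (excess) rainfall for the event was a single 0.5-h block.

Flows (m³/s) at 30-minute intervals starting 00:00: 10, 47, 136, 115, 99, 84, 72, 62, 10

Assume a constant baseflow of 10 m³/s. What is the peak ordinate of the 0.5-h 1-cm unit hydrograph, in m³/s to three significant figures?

U_p ≈ 252 m³/s

Direct runoff: 0.0, 37.0, 126.0, 105.0, 89.0, 74.0, 62.0, 52.0, 0.0 m³/s; ΣQ_DR = 545.0 m³/s, peak = 126.0 m³/s.
Runoff depth d = ΣQ_DR·Δt / A = 545.0 × 1800 / (196 km²) = 5.005 mm.
The 1-cm UH is the DRH scaled by (10 mm)/d, so U_p = 126.0 × 10/5.005 = 252 m³/s.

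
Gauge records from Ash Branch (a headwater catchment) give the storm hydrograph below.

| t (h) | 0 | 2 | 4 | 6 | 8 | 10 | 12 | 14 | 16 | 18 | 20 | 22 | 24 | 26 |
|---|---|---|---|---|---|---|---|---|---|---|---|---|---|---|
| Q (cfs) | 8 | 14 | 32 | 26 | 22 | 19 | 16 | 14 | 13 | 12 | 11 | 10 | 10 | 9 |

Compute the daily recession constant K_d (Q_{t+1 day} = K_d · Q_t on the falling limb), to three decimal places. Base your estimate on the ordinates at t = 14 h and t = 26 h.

Between t = 14 h and t = 26 h the flow falls from 14 to 9 cfs over 6×2 h = 12 h.
Per-interval ratio K = (9/14)^(1/6) = 0.9290; K_d = K^(24/2) = 0.413.

K_d ≈ 0.413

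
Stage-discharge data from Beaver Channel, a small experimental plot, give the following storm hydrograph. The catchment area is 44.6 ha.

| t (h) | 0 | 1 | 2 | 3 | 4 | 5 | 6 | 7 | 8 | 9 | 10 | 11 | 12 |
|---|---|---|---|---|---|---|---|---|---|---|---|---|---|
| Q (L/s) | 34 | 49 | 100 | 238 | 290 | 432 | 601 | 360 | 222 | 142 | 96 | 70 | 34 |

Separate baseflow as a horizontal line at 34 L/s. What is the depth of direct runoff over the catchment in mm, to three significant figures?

d ≈ 18.0 mm

Direct runoff: 0.0, 15.0, 66.0, 204.0, 256.0, 398.0, 567.0, 326.0, 188.0, 108.0, 62.0, 36.0, 0.0 L/s; ΣQ_DR = 2226 L/s.
V = ΣQ_DR · Δt = 2226 × 3600 s = 8.014 × 10^6 L.
Over A = 44.6 ha, depth = V / A = 18.0 mm.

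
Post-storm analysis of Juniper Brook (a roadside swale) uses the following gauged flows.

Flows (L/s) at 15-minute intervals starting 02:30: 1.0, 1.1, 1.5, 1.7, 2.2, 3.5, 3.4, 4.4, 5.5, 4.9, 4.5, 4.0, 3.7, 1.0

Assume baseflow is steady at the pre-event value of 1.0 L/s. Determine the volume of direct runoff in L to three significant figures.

Direct-runoff ordinates (Q − Q_b): 0.0, 0.1, 0.5, 0.7, 1.2, 2.5, 2.4, 3.4, 4.5, 3.9, 3.5, 3.0, 2.7, 0.0 L/s.
ΣQ_DR = 28.40 L/s.
With Δt = 0.25 h = 900 s, V = ΣQ_DR · Δt = 28.40 × 900 = 25600 L.

V ≈ 25600 L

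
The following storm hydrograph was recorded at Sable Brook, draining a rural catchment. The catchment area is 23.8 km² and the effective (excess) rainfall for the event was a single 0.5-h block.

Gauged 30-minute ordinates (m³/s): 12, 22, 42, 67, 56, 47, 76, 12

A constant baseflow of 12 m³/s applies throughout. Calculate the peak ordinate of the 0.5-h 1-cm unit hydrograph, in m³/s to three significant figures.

Direct runoff: 0.0, 10.0, 30.0, 55.0, 44.0, 35.0, 64.0, 0.0 m³/s; ΣQ_DR = 238.0 m³/s, peak = 64.0 m³/s.
Runoff depth d = ΣQ_DR·Δt / A = 238.0 × 1800 / (23.8 km²) = 18.00 mm.
The 1-cm UH is the DRH scaled by (10 mm)/d, so U_p = 64.0 × 10/18.00 = 35.6 m³/s.

U_p ≈ 35.6 m³/s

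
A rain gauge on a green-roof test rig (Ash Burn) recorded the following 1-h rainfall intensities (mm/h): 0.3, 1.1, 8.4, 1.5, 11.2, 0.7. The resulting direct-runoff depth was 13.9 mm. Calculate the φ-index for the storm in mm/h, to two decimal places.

φ ≈ 2.85 mm/h

Only the 2 blocks with intensity above φ contribute runoff: 8.4, 11.2 mm/h.
Σ(I−φ)·Δt = d  ⇒  (8.4+11.2 − 2φ)·1 = 13.9
φ = (19.60 − 13.9/1) / 2 = 2.85 mm/h.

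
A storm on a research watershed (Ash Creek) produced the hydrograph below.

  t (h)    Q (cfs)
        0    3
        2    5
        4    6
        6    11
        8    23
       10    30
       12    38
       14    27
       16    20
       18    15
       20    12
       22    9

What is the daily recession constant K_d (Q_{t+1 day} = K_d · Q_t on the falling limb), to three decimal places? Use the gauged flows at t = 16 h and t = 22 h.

K_d ≈ 0.041

Between t = 16 h and t = 22 h the flow falls from 20 to 9 cfs over 3×2 h = 6 h.
Per-interval ratio K = (9/20)^(1/3) = 0.7663; K_d = K^(24/2) = 0.041.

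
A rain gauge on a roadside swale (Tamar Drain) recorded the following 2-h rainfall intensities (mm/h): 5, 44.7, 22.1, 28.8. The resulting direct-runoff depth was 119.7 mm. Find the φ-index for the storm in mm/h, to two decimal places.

φ ≈ 11.92 mm/h

Only the 3 blocks with intensity above φ contribute runoff: 44.7, 22.1, 28.8 mm/h.
Σ(I−φ)·Δt = d  ⇒  (44.7+22.1+28.8 − 3φ)·2 = 119.7
φ = (95.60 − 119.7/2) / 3 = 11.92 mm/h.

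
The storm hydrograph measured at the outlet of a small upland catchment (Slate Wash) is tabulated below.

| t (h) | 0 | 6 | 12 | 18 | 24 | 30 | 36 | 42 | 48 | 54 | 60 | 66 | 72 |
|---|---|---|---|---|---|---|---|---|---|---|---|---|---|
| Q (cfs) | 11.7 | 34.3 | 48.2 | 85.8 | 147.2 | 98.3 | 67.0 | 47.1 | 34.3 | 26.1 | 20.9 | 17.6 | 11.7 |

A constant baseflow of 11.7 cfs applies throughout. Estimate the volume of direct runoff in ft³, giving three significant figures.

V ≈ 1.08 × 10^7 ft³

Direct-runoff ordinates (Q − Q_b): 0.0, 22.6, 36.5, 74.1, 135.5, 86.6, 55.3, 35.4, 22.6, 14.4, 9.2, 5.9, 0.0 cfs.
ΣQ_DR = 498.1 cfs.
With Δt = 6 h = 21600 s, V = ΣQ_DR · Δt = 498.1 × 21600 = 1.08 × 10^7 ft³.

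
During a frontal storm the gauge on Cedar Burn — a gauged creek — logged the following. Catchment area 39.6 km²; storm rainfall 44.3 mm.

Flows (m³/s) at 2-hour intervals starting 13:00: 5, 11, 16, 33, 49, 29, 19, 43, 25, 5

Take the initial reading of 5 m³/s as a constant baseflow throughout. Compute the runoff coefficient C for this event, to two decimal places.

ΣQ_DR = 185.0 m³/s; V = ΣQ_DR·Δt = 1.332 × 10^6 m³.
Runoff depth d = V / A = 33.64 mm.
C = d / P = 33.64 / 44.3 = 0.76.

C ≈ 0.76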